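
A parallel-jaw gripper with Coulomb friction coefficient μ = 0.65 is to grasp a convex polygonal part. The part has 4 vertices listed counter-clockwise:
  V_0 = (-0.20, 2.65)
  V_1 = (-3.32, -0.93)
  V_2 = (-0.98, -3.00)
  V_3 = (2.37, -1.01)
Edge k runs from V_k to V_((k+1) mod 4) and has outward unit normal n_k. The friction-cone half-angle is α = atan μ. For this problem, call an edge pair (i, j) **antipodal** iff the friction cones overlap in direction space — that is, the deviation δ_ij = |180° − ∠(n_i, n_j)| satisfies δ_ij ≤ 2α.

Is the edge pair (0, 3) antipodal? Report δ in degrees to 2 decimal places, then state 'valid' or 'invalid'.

α = atan 0.65 = 33.02°;  2α = 66.05°
edge 0: e_0 = (-3.12, -3.58);  n_0 = (-0.7539, +0.6570)
edge 3: e_3 = (-2.57, +3.66);  n_3 = (+0.8184, +0.5747)
∠(n_0, n_3) = 103.85°
δ = |180° − 103.85°| = 76.15°
76.15° > 2α = 66.05°  →  invalid

δ = 76.15°, invalid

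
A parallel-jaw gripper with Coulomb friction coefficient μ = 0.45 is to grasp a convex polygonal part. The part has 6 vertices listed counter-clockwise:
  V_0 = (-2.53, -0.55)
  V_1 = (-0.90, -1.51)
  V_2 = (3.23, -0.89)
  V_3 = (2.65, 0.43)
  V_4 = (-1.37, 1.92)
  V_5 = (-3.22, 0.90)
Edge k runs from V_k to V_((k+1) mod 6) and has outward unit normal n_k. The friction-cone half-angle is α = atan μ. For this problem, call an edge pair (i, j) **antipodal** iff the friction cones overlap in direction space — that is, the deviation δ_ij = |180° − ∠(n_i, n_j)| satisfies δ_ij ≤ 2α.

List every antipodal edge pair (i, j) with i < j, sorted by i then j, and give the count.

count = 6; pairs: (0,2), (0,3), (1,3), (1,4), (2,5), (3,5)

α = atan 0.45 = 24.23°;  2α = 48.46°
n_0 = (-0.5075, -0.8617)
n_1 = (+0.1485, -0.9889)
n_2 = (+0.9155, +0.4023)
n_3 = (+0.3475, +0.9377)
n_4 = (-0.4828, +0.8757)
n_5 = (-0.9030, -0.4297)
  (0,1): δ = 140.97°  ·
  (0,2): δ = 35.78°  ✓
  (0,3): δ = 10.16°  ✓
  (0,4): δ = 59.37°  ·
  (0,5): δ = 145.94°  ·
  (1,2): δ = 74.82°  ·
  (1,3): δ = 28.87°  ✓
  (1,4): δ = 20.33°  ✓
  (1,5): δ = 106.91°  ·
  (2,3): δ = 134.06°  ·
  (2,4): δ = 84.85°  ·
  (2,5): δ = 1.73°  ✓
  (3,4): δ = 130.79°  ·
  (3,5): δ = 44.21°  ✓
  (4,5): δ = 93.42°  ·
antipodal pairs: 6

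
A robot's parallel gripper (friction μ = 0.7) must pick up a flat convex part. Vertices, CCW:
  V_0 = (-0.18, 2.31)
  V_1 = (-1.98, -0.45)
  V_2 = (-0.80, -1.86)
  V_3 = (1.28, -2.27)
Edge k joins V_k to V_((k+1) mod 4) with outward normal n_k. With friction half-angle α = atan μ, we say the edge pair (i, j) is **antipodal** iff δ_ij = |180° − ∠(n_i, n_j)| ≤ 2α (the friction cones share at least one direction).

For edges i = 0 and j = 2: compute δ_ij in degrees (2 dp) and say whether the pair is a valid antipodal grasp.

α = atan 0.7 = 34.99°;  2α = 69.98°
edge 0: e_0 = (-1.80, -2.76);  n_0 = (-0.8376, +0.5463)
edge 2: e_2 = (+2.08, -0.41);  n_2 = (-0.1934, -0.9811)
∠(n_0, n_2) = 111.96°
δ = |180° − 111.96°| = 68.04°
68.04° ≤ 2α = 69.98°  →  valid

δ = 68.04°, valid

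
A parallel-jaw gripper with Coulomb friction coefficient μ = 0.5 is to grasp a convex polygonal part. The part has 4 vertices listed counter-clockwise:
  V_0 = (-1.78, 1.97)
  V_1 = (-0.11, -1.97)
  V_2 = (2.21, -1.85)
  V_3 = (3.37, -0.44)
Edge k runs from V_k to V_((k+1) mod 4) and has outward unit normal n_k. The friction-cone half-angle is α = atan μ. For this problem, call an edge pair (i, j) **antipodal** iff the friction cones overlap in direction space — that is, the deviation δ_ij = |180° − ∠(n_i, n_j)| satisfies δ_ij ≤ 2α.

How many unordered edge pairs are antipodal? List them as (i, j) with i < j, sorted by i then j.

α = atan 0.5 = 26.57°;  2α = 53.13°
n_0 = (-0.9207, -0.3902)
n_1 = (+0.0517, -0.9987)
n_2 = (+0.7722, -0.6353)
n_3 = (+0.4238, +0.9057)
  (0,1): δ = 110.01°  ·
  (0,2): δ = 62.41°  ·
  (0,3): δ = 41.95°  ✓
  (1,2): δ = 132.40°  ·
  (1,3): δ = 28.04°  ✓
  (2,3): δ = 75.63°  ·
antipodal pairs: 2

count = 2; pairs: (0,3), (1,3)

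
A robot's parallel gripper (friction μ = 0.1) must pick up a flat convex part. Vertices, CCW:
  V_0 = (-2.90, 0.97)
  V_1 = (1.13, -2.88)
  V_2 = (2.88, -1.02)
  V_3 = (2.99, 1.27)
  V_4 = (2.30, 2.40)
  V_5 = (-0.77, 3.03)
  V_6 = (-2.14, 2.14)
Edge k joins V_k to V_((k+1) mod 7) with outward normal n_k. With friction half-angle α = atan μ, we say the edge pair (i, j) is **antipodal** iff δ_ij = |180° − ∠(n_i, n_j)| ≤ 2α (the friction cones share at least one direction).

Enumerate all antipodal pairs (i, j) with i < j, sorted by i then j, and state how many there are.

count = 1; pairs: (1,6)

α = atan 0.1 = 5.71°;  2α = 11.42°
n_0 = (-0.6908, -0.7231)
n_1 = (+0.7283, -0.6852)
n_2 = (+0.9988, -0.0480)
n_3 = (+0.8535, +0.5211)
n_4 = (+0.2010, +0.9796)
n_5 = (-0.5448, +0.8386)
n_6 = (-0.8386, +0.5447)
  (0,1): δ = 89.56°  ·
  (0,2): δ = 49.06°  ·
  (0,3): δ = 14.90°  ·
  (0,4): δ = 32.09°  ·
  (0,5): δ = 76.70°  ·
  (0,6): δ = 100.68°  ·
  (1,2): δ = 139.50°  ·
  (1,3): δ = 105.34°  ·
  (1,4): δ = 58.34°  ·
  (1,5): δ = 13.74°  ·
  (1,6): δ = 10.25°  ✓
  (2,3): δ = 145.84°  ·
  (2,4): δ = 98.85°  ·
  (2,5): δ = 54.24°  ·
  (2,6): δ = 30.26°  ·
  (3,4): δ = 133.01°  ·
  (3,5): δ = 88.40°  ·
  (3,6): δ = 64.42°  ·
  (4,5): δ = 135.39°  ·
  (4,6): δ = 111.41°  ·
  (5,6): δ = 156.02°  ·
antipodal pairs: 1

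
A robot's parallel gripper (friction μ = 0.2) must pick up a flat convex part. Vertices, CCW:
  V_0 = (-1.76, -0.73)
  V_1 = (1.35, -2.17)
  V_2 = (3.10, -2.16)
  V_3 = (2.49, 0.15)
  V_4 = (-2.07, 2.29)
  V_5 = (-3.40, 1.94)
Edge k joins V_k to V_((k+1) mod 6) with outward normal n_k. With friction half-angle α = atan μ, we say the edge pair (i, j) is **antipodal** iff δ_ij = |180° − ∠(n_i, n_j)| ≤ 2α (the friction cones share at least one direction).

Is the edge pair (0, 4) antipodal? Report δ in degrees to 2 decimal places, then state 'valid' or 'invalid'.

α = atan 0.2 = 11.31°;  2α = 22.62°
edge 0: e_0 = (+3.11, -1.44);  n_0 = (-0.4202, -0.9074)
edge 4: e_4 = (-1.33, -0.35);  n_4 = (-0.2545, +0.9671)
∠(n_0, n_4) = 140.41°
δ = |180° − 140.41°| = 39.59°
39.59° > 2α = 22.62°  →  invalid

δ = 39.59°, invalid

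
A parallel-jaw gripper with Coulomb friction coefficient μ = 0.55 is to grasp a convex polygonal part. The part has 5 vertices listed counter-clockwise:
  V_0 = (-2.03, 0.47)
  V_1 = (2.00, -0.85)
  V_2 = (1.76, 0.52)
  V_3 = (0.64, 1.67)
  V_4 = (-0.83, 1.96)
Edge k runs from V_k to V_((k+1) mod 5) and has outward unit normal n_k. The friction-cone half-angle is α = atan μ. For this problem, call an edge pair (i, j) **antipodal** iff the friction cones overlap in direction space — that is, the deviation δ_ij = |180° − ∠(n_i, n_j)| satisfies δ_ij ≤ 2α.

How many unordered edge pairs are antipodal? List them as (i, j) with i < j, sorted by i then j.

α = atan 0.55 = 28.81°;  2α = 57.62°
n_0 = (-0.3113, -0.9503)
n_1 = (+0.9850, +0.1726)
n_2 = (+0.7164, +0.6977)
n_3 = (+0.1935, +0.9811)
n_4 = (-0.7788, +0.6272)
  (0,1): δ = 61.93°  ·
  (0,2): δ = 27.62°  ✓
  (0,3): δ = 6.98°  ✓
  (0,4): δ = 69.29°  ·
  (1,2): δ = 145.69°  ·
  (1,3): δ = 111.10°  ·
  (1,4): δ = 48.78°  ✓
  (2,3): δ = 145.40°  ·
  (2,4): δ = 83.09°  ·
  (3,4): δ = 117.69°  ·
antipodal pairs: 3

count = 3; pairs: (0,2), (0,3), (1,4)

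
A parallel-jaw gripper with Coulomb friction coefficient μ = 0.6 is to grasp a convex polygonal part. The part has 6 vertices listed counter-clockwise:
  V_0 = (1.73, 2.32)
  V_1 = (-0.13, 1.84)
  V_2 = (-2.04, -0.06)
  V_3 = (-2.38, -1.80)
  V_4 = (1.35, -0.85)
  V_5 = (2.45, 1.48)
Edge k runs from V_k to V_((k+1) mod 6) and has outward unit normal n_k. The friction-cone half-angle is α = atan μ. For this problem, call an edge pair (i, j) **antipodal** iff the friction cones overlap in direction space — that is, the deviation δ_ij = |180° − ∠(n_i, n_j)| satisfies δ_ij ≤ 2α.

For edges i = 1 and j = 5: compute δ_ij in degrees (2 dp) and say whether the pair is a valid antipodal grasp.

δ = 85.75°, invalid

α = atan 0.6 = 30.96°;  2α = 61.93°
edge 1: e_1 = (-1.91, -1.90);  n_1 = (-0.7052, +0.7090)
edge 5: e_5 = (-0.72, +0.84);  n_5 = (+0.7593, +0.6508)
∠(n_1, n_5) = 94.25°
δ = |180° − 94.25°| = 85.75°
85.75° > 2α = 61.93°  →  invalid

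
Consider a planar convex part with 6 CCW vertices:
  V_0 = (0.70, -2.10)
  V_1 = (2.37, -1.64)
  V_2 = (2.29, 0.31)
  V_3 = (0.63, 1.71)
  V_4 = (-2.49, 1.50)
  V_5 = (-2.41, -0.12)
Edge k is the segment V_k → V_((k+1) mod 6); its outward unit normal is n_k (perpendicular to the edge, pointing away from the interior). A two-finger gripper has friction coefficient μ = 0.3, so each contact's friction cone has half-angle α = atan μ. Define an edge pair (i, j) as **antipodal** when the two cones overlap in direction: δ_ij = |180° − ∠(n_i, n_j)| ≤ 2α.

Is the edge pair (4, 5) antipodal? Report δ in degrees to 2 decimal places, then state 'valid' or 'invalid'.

δ = 125.31°, invalid

α = atan 0.3 = 16.70°;  2α = 33.40°
edge 4: e_4 = (+0.08, -1.62);  n_4 = (-0.9988, -0.0493)
edge 5: e_5 = (+3.11, -1.98);  n_5 = (-0.5371, -0.8435)
∠(n_4, n_5) = 54.69°
δ = |180° − 54.69°| = 125.31°
125.31° > 2α = 33.40°  →  invalid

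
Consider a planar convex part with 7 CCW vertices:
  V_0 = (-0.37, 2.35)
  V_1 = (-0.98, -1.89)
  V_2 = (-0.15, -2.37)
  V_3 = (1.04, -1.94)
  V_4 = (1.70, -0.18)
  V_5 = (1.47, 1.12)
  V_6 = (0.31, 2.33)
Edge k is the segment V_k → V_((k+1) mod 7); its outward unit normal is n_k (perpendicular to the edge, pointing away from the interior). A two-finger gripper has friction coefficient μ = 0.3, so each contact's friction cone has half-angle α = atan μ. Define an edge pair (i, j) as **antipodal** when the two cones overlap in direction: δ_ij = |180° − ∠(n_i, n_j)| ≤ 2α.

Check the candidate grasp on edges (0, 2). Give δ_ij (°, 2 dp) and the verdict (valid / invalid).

α = atan 0.3 = 16.70°;  2α = 33.40°
edge 0: e_0 = (-0.61, -4.24);  n_0 = (-0.9898, +0.1424)
edge 2: e_2 = (+1.19, +0.43);  n_2 = (+0.3398, -0.9405)
∠(n_0, n_2) = 118.05°
δ = |180° − 118.05°| = 61.95°
61.95° > 2α = 33.40°  →  invalid

δ = 61.95°, invalid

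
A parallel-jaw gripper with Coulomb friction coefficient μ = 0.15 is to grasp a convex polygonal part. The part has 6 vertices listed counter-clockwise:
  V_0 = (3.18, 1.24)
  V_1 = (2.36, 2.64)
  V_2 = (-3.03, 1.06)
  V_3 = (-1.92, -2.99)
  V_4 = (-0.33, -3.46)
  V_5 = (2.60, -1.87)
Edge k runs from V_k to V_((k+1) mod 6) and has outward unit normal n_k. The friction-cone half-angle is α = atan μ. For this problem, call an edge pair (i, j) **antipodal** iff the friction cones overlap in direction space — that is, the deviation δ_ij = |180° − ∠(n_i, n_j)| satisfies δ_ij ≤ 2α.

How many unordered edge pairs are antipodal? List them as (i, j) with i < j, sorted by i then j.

count = 2; pairs: (0,2), (1,4)

α = atan 0.15 = 8.53°;  2α = 17.06°
n_0 = (+0.8629, +0.5054)
n_1 = (-0.2813, +0.9596)
n_2 = (-0.9644, -0.2643)
n_3 = (-0.2835, -0.9590)
n_4 = (+0.4770, -0.8789)
n_5 = (+0.9831, -0.1833)
  (0,1): δ = 104.02°  ·
  (0,2): δ = 15.03°  ✓
  (0,3): δ = 43.17°  ·
  (0,4): δ = 88.13°  ·
  (0,5): δ = 139.08°  ·
  (1,2): δ = 91.01°  ·
  (1,3): δ = 32.81°  ·
  (1,4): δ = 12.15°  ✓
  (1,5): δ = 63.10°  ·
  (2,3): δ = 121.79°  ·
  (2,4): δ = 76.84°  ·
  (2,5): δ = 25.89°  ·
  (3,4): δ = 135.05°  ·
  (3,5): δ = 84.10°  ·
  (4,5): δ = 129.05°  ·
antipodal pairs: 2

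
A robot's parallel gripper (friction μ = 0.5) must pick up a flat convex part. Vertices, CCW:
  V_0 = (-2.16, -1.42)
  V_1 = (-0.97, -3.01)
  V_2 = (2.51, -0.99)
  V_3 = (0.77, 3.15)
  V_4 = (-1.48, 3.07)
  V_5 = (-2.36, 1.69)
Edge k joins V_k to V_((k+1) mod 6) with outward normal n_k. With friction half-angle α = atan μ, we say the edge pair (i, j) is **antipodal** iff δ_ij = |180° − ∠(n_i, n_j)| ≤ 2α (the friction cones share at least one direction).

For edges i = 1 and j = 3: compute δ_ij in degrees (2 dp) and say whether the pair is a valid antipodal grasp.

δ = 28.10°, valid

α = atan 0.5 = 26.57°;  2α = 53.13°
edge 1: e_1 = (+3.48, +2.02);  n_1 = (+0.5020, -0.8649)
edge 3: e_3 = (-2.25, -0.08);  n_3 = (-0.0355, +0.9994)
∠(n_1, n_3) = 151.90°
δ = |180° − 151.90°| = 28.10°
28.10° ≤ 2α = 53.13°  →  valid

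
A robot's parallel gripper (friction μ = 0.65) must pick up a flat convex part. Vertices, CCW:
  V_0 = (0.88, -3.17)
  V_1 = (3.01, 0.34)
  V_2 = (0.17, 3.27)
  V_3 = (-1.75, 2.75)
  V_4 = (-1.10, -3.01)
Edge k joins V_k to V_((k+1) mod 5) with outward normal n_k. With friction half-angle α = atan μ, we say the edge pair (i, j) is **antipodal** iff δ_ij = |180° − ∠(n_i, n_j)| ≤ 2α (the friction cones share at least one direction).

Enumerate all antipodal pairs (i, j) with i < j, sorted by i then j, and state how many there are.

count = 5; pairs: (0,2), (0,3), (1,3), (1,4), (2,4)

α = atan 0.65 = 33.02°;  2α = 66.05°
n_0 = (+0.8549, -0.5188)
n_1 = (+0.7180, +0.6960)
n_2 = (-0.2614, +0.9652)
n_3 = (-0.9937, -0.1121)
n_4 = (-0.0805, -0.9968)
  (0,1): δ = 104.64°  ·
  (0,2): δ = 43.59°  ✓
  (0,3): δ = 37.69°  ✓
  (0,4): δ = 116.63°  ·
  (1,2): δ = 118.95°  ·
  (1,3): δ = 37.67°  ✓
  (1,4): δ = 41.27°  ✓
  (2,3): δ = 98.72°  ·
  (2,4): δ = 19.77°  ✓
  (3,4): δ = 101.06°  ·
antipodal pairs: 5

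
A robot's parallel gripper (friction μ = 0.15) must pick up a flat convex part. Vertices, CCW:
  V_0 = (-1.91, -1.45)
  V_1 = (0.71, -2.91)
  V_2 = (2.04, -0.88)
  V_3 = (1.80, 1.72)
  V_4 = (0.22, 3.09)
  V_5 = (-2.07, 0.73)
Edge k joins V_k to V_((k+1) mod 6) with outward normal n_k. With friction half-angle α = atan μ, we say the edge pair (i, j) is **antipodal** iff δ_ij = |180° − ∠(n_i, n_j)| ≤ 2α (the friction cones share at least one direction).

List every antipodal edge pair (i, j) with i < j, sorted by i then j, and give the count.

count = 3; pairs: (0,3), (1,4), (2,5)

α = atan 0.15 = 8.53°;  2α = 17.06°
n_0 = (-0.4868, -0.8735)
n_1 = (+0.8365, -0.5480)
n_2 = (+0.9958, +0.0919)
n_3 = (+0.6551, +0.7555)
n_4 = (-0.7177, +0.6964)
n_5 = (-0.9973, -0.0732)
  (0,1): δ = 94.10°  ·
  (0,2): δ = 55.60°  ·
  (0,3): δ = 11.80°  ✓
  (0,4): δ = 74.99°  ·
  (0,5): δ = 123.33°  ·
  (1,2): δ = 141.49°  ·
  (1,3): δ = 97.70°  ·
  (1,4): δ = 10.91°  ✓
  (1,5): δ = 37.43°  ·
  (2,3): δ = 136.20°  ·
  (2,4): δ = 49.41°  ·
  (2,5): δ = 1.08°  ✓
  (3,4): δ = 93.21°  ·
  (3,5): δ = 44.87°  ·
  (4,5): δ = 131.66°  ·
antipodal pairs: 3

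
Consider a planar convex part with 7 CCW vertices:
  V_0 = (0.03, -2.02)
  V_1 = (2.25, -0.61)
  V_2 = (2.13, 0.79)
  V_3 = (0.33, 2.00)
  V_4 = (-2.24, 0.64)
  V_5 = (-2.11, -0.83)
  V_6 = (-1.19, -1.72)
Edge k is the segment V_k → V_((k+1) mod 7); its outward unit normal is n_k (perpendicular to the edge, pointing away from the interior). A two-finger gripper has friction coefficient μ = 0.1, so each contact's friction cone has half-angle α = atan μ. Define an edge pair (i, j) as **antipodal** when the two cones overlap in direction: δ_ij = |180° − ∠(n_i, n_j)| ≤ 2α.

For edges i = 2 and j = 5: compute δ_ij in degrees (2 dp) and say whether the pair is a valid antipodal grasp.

δ = 10.14°, valid

α = atan 0.1 = 5.71°;  2α = 11.42°
edge 2: e_2 = (-1.80, +1.21);  n_2 = (+0.5579, +0.8299)
edge 5: e_5 = (+0.92, -0.89);  n_5 = (-0.6953, -0.7187)
∠(n_2, n_5) = 169.86°
δ = |180° − 169.86°| = 10.14°
10.14° ≤ 2α = 11.42°  →  valid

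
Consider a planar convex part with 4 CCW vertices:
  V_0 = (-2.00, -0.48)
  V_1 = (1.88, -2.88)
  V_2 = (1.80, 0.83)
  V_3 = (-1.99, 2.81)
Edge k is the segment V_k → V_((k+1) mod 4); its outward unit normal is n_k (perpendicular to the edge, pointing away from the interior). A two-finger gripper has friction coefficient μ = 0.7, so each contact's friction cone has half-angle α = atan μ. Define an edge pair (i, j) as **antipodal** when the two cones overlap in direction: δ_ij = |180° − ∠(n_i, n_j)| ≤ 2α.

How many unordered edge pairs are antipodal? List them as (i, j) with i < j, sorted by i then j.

α = atan 0.7 = 34.99°;  2α = 69.98°
n_0 = (-0.5261, -0.8505)
n_1 = (+0.9998, +0.0216)
n_2 = (+0.4630, +0.8863)
n_3 = (-1.0000, +0.0030)
  (0,1): δ = 57.03°  ✓
  (0,2): δ = 4.16°  ✓
  (0,3): δ = 121.56°  ·
  (1,2): δ = 118.82°  ·
  (1,3): δ = 1.41°  ✓
  (2,3): δ = 62.59°  ✓
antipodal pairs: 4

count = 4; pairs: (0,1), (0,2), (1,3), (2,3)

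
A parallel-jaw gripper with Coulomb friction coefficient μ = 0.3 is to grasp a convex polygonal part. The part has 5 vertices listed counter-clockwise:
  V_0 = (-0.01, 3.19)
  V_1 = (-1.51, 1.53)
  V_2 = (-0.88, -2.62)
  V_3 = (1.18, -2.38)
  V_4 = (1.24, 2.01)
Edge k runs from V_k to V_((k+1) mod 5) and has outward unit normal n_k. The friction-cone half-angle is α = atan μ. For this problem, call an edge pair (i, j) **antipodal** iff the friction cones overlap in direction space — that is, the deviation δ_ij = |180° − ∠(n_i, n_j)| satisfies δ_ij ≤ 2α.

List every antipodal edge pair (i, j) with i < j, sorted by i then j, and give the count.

α = atan 0.3 = 16.70°;  2α = 33.40°
n_0 = (-0.7420, +0.6704)
n_1 = (-0.9887, -0.1501)
n_2 = (+0.1157, -0.9933)
n_3 = (+0.9999, -0.0137)
n_4 = (+0.6865, +0.7272)
  (0,1): δ = 129.27°  ·
  (0,2): δ = 41.25°  ·
  (0,3): δ = 41.32°  ·
  (0,4): δ = 88.75°  ·
  (1,2): δ = 91.99°  ·
  (1,3): δ = 9.42°  ✓
  (1,4): δ = 38.02°  ·
  (2,3): δ = 97.43°  ·
  (2,4): δ = 50.00°  ·
  (3,4): δ = 132.57°  ·
antipodal pairs: 1

count = 1; pairs: (1,3)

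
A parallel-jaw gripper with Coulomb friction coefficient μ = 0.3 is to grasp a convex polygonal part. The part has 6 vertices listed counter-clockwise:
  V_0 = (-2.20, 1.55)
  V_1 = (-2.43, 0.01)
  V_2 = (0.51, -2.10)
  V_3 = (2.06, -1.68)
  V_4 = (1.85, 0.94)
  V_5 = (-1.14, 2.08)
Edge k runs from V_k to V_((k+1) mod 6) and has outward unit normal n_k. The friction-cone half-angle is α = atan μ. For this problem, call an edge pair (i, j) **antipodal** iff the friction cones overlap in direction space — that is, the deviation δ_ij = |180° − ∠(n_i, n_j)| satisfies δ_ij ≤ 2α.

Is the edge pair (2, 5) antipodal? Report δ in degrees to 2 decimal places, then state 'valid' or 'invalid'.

δ = 11.40°, valid

α = atan 0.3 = 16.70°;  2α = 33.40°
edge 2: e_2 = (+1.55, +0.42);  n_2 = (+0.2615, -0.9652)
edge 5: e_5 = (-1.06, -0.53);  n_5 = (-0.4472, +0.8944)
∠(n_2, n_5) = 168.60°
δ = |180° − 168.60°| = 11.40°
11.40° ≤ 2α = 33.40°  →  valid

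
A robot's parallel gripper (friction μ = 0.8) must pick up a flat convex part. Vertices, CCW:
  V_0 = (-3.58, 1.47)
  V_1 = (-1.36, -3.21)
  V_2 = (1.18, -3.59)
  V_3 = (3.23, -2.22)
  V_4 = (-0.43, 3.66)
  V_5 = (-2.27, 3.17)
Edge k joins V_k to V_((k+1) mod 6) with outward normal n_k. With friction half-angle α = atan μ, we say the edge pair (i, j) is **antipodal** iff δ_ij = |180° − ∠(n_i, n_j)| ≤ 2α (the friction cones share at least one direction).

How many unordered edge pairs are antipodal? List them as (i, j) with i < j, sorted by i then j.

count = 7; pairs: (0,3), (1,3), (1,4), (1,5), (2,4), (2,5), (3,5)

α = atan 0.8 = 38.66°;  2α = 77.32°
n_0 = (-0.9035, -0.4286)
n_1 = (-0.1480, -0.9890)
n_2 = (+0.5556, -0.8314)
n_3 = (+0.8490, +0.5284)
n_4 = (-0.2573, +0.9663)
n_5 = (-0.7921, +0.6104)
  (0,1): δ = 123.89°  ·
  (0,2): δ = 81.62°  ·
  (0,3): δ = 6.52°  ✓
  (0,4): δ = 79.53°  ·
  (0,5): δ = 117.00°  ·
  (1,2): δ = 137.74°  ·
  (1,3): δ = 49.59°  ✓
  (1,4): δ = 23.42°  ✓
  (1,5): δ = 60.89°  ✓
  (2,3): δ = 91.85°  ·
  (2,4): δ = 18.84°  ✓
  (2,5): δ = 18.63°  ✓
  (3,4): δ = 106.99°  ·
  (3,5): δ = 69.52°  ✓
  (4,5): δ = 142.53°  ·
antipodal pairs: 7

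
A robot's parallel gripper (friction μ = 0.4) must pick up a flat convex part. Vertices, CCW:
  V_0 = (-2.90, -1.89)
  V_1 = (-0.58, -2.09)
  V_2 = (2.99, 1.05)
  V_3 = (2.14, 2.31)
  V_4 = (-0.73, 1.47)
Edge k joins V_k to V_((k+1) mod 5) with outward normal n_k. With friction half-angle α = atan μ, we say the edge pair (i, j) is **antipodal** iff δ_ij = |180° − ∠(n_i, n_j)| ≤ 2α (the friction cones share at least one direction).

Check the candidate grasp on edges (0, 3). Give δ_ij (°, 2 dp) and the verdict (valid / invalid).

δ = 21.24°, valid

α = atan 0.4 = 21.80°;  2α = 43.60°
edge 0: e_0 = (+2.32, -0.20);  n_0 = (-0.0859, -0.9963)
edge 3: e_3 = (-2.87, -0.84);  n_3 = (-0.2809, +0.9597)
∠(n_0, n_3) = 158.76°
δ = |180° − 158.76°| = 21.24°
21.24° ≤ 2α = 43.60°  →  valid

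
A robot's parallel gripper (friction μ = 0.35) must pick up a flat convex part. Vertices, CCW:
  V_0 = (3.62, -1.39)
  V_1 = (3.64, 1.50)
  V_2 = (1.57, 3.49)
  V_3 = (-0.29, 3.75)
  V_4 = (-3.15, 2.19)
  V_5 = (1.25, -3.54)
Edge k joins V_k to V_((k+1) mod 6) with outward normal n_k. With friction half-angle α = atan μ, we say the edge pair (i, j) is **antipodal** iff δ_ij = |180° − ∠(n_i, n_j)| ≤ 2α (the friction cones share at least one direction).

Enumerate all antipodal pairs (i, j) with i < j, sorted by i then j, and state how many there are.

α = atan 0.35 = 19.29°;  2α = 38.58°
n_0 = (+1.0000, -0.0069)
n_1 = (+0.6930, +0.7209)
n_2 = (+0.1384, +0.9904)
n_3 = (-0.4789, +0.8779)
n_4 = (-0.7931, -0.6090)
n_5 = (+0.6719, -0.7406)
  (0,1): δ = 133.47°  ·
  (0,2): δ = 97.56°  ·
  (0,3): δ = 60.99°  ·
  (0,4): δ = 37.92°  ✓
  (0,5): δ = 132.61°  ·
  (1,2): δ = 144.09°  ·
  (1,3): δ = 107.52°  ·
  (1,4): δ = 8.61°  ✓
  (1,5): δ = 86.08°  ·
  (2,3): δ = 143.43°  ·
  (2,4): δ = 44.52°  ·
  (2,5): δ = 50.17°  ·
  (3,4): δ = 81.09°  ·
  (3,5): δ = 13.60°  ✓
  (4,5): δ = 85.31°  ·
antipodal pairs: 3

count = 3; pairs: (0,4), (1,4), (3,5)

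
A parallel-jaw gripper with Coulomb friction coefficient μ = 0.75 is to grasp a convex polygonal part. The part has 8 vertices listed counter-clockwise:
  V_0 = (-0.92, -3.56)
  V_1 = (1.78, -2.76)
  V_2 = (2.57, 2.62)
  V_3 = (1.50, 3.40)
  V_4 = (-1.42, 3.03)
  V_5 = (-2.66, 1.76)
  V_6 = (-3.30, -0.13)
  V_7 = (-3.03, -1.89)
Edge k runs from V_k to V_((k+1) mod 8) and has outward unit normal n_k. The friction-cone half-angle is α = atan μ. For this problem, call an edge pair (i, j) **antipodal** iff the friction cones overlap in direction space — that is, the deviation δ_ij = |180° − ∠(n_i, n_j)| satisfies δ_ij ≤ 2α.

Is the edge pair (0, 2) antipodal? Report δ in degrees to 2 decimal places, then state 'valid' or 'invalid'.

δ = 52.60°, valid

α = atan 0.75 = 36.87°;  2α = 73.74°
edge 0: e_0 = (+2.70, +0.80);  n_0 = (+0.2841, -0.9588)
edge 2: e_2 = (-1.07, +0.78);  n_2 = (+0.5891, +0.8081)
∠(n_0, n_2) = 127.40°
δ = |180° − 127.40°| = 52.60°
52.60° ≤ 2α = 73.74°  →  valid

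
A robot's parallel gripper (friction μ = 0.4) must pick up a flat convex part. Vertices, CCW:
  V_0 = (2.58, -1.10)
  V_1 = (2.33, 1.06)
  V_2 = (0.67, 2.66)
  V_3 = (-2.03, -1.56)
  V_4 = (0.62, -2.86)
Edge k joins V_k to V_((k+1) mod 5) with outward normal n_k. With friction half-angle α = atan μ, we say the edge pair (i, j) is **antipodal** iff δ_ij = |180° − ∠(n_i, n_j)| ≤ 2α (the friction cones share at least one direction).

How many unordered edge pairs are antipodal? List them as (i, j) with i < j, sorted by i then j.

α = atan 0.4 = 21.80°;  2α = 43.60°
n_0 = (+0.9934, +0.1150)
n_1 = (+0.6940, +0.7200)
n_2 = (-0.8423, +0.5389)
n_3 = (-0.4404, -0.8978)
n_4 = (+0.6681, -0.7440)
  (0,1): δ = 140.55°  ·
  (0,2): δ = 39.21°  ✓
  (0,3): δ = 57.27°  ·
  (0,4): δ = 125.32°  ·
  (1,2): δ = 78.67°  ·
  (1,3): δ = 17.81°  ✓
  (1,4): δ = 85.87°  ·
  (2,3): δ = 83.52°  ·
  (2,4): δ = 15.47°  ✓
  (3,4): δ = 111.95°  ·
antipodal pairs: 3

count = 3; pairs: (0,2), (1,3), (2,4)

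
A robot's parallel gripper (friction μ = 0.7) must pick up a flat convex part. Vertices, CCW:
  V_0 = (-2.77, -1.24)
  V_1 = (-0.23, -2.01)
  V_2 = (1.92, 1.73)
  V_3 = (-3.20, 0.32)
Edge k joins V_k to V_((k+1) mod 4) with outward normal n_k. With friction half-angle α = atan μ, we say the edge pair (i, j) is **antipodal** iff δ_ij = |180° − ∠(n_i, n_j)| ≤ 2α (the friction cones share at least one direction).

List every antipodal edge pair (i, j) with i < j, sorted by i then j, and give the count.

α = atan 0.7 = 34.99°;  2α = 69.98°
n_0 = (-0.2901, -0.9570)
n_1 = (+0.8670, -0.4984)
n_2 = (-0.2655, +0.9641)
n_3 = (-0.9640, -0.2657)
  (0,1): δ = 103.03°  ·
  (0,2): δ = 32.26°  ✓
  (0,3): δ = 122.28°  ·
  (1,2): δ = 44.71°  ✓
  (1,3): δ = 45.30°  ✓
  (2,3): δ = 89.99°  ·
antipodal pairs: 3

count = 3; pairs: (0,2), (1,2), (1,3)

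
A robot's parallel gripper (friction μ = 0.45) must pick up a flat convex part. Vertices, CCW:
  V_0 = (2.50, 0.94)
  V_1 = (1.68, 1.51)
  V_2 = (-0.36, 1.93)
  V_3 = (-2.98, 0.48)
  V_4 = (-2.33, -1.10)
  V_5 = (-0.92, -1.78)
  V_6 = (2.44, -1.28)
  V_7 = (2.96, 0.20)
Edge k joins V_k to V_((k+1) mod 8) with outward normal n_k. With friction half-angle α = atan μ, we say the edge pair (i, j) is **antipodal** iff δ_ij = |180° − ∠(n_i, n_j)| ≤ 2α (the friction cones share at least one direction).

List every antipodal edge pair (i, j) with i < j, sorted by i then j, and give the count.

α = atan 0.45 = 24.23°;  2α = 48.46°
n_0 = (+0.5708, +0.8211)
n_1 = (+0.2017, +0.9795)
n_2 = (-0.4842, +0.8749)
n_3 = (-0.9248, -0.3805)
n_4 = (-0.4344, -0.9007)
n_5 = (+0.1472, -0.9891)
n_6 = (+0.9435, -0.3315)
n_7 = (+0.8493, +0.5279)
  (0,1): δ = 156.83°  ·
  (0,2): δ = 116.23°  ·
  (0,3): δ = 32.83°  ✓
  (0,4): δ = 9.06°  ✓
  (0,5): δ = 43.27°  ✓
  (0,6): δ = 105.45°  ·
  (0,7): δ = 156.67°  ·
  (1,2): δ = 139.40°  ·
  (1,3): δ = 56.00°  ·
  (1,4): δ = 14.11°  ✓
  (1,5): δ = 20.10°  ✓
  (1,6): δ = 82.27°  ·
  (1,7): δ = 133.50°  ·
  (2,3): δ = 96.60°  ·
  (2,4): δ = 54.71°  ·
  (2,5): δ = 20.50°  ✓
  (2,6): δ = 41.68°  ✓
  (2,7): δ = 92.90°  ·
  (3,4): δ = 138.11°  ·
  (3,5): δ = 103.90°  ·
  (3,6): δ = 41.72°  ✓
  (3,7): δ = 9.50°  ✓
  (4,5): δ = 145.79°  ·
  (4,6): δ = 83.61°  ·
  (4,7): δ = 32.39°  ✓
  (5,6): δ = 117.82°  ·
  (5,7): δ = 66.60°  ·
  (6,7): δ = 128.78°  ·
antipodal pairs: 10

count = 10; pairs: (0,3), (0,4), (0,5), (1,4), (1,5), (2,5), (2,6), (3,6), (3,7), (4,7)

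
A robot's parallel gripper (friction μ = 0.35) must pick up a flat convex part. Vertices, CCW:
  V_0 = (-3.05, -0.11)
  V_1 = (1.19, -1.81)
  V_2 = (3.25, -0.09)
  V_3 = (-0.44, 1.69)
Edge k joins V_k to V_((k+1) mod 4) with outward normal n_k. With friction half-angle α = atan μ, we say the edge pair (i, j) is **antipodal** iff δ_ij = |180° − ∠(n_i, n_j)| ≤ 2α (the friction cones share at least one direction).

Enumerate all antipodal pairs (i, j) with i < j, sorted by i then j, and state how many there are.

α = atan 0.35 = 19.29°;  2α = 38.58°
n_0 = (-0.3721, -0.9282)
n_1 = (+0.6409, -0.7676)
n_2 = (+0.4345, +0.9007)
n_3 = (-0.5677, +0.8232)
  (0,1): δ = 118.29°  ·
  (0,2): δ = 3.90°  ✓
  (0,3): δ = 56.44°  ·
  (1,2): δ = 65.61°  ·
  (1,3): δ = 5.27°  ✓
  (2,3): δ = 119.66°  ·
antipodal pairs: 2

count = 2; pairs: (0,2), (1,3)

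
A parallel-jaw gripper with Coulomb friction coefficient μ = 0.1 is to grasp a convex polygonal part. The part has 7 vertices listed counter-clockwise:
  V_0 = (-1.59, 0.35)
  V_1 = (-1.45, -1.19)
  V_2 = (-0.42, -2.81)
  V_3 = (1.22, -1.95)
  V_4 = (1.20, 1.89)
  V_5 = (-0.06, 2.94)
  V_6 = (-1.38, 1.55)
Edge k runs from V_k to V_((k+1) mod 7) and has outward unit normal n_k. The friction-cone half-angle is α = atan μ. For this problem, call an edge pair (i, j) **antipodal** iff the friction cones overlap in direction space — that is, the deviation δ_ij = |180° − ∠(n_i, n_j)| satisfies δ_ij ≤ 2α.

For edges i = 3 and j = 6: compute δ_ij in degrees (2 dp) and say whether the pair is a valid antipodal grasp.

δ = 10.22°, valid

α = atan 0.1 = 5.71°;  2α = 11.42°
edge 3: e_3 = (-0.02, +3.84);  n_3 = (+1.0000, +0.0052)
edge 6: e_6 = (-0.21, -1.20);  n_6 = (-0.9850, +0.1724)
∠(n_3, n_6) = 169.78°
δ = |180° − 169.78°| = 10.22°
10.22° ≤ 2α = 11.42°  →  valid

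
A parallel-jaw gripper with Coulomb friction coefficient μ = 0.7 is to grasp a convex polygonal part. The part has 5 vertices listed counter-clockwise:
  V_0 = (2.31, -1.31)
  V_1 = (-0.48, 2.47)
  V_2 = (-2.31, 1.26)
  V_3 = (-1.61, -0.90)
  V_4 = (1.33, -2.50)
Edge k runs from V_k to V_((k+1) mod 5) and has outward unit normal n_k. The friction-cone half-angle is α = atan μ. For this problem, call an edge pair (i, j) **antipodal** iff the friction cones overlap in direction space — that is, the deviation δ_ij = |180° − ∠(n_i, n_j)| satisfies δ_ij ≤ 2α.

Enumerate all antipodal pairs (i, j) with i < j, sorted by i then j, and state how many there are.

α = atan 0.7 = 34.99°;  2α = 69.98°
n_0 = (+0.8046, +0.5939)
n_1 = (-0.5515, +0.8341)
n_2 = (-0.9513, -0.3083)
n_3 = (-0.4780, -0.8784)
n_4 = (+0.7719, -0.6357)
  (0,1): δ = 92.96°  ·
  (0,2): δ = 18.47°  ✓
  (0,3): δ = 25.01°  ✓
  (0,4): δ = 104.10°  ·
  (1,2): δ = 105.52°  ·
  (1,3): δ = 62.03°  ✓
  (1,4): δ = 17.05°  ✓
  (2,3): δ = 136.51°  ·
  (2,4): δ = 57.43°  ✓
  (3,4): δ = 100.92°  ·
antipodal pairs: 5

count = 5; pairs: (0,2), (0,3), (1,3), (1,4), (2,4)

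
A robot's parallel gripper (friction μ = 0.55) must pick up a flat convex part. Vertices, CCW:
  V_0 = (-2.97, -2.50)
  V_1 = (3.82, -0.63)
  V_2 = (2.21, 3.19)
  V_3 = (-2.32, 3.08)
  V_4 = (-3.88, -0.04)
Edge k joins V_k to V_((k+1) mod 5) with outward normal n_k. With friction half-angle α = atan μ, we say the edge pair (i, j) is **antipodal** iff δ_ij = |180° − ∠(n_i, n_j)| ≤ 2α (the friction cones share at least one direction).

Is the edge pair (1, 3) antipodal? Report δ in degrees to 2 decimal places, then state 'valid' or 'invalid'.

δ = 49.42°, valid

α = atan 0.55 = 28.81°;  2α = 57.62°
edge 1: e_1 = (-1.61, +3.82);  n_1 = (+0.9215, +0.3884)
edge 3: e_3 = (-1.56, -3.12);  n_3 = (-0.8944, +0.4472)
∠(n_1, n_3) = 130.58°
δ = |180° − 130.58°| = 49.42°
49.42° ≤ 2α = 57.62°  →  valid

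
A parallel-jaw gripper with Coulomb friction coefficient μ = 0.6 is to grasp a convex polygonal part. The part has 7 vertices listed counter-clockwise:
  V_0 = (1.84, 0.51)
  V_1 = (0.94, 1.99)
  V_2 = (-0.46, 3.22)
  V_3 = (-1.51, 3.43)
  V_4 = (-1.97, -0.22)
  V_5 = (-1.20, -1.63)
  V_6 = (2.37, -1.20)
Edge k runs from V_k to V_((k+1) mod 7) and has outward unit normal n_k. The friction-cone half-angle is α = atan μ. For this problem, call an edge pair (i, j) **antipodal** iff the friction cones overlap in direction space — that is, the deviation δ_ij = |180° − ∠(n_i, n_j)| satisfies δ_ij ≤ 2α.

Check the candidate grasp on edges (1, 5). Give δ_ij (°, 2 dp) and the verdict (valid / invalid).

δ = 48.17°, valid

α = atan 0.6 = 30.96°;  2α = 61.93°
edge 1: e_1 = (-1.40, +1.23);  n_1 = (+0.6600, +0.7512)
edge 5: e_5 = (+3.57, +0.43);  n_5 = (+0.1196, -0.9928)
∠(n_1, n_5) = 131.83°
δ = |180° − 131.83°| = 48.17°
48.17° ≤ 2α = 61.93°  →  valid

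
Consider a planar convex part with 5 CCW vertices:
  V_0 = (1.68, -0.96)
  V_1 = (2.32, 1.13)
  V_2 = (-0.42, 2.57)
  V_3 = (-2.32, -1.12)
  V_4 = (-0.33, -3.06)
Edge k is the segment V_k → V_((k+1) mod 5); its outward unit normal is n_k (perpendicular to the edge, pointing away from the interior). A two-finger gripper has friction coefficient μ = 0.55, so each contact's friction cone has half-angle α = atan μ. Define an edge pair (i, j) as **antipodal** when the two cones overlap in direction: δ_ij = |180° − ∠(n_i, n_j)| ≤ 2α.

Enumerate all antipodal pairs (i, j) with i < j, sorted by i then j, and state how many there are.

α = atan 0.55 = 28.81°;  2α = 57.62°
n_0 = (+0.9562, -0.2928)
n_1 = (+0.4652, +0.8852)
n_2 = (-0.8891, +0.4578)
n_3 = (-0.6981, -0.7160)
n_4 = (+0.7224, -0.6915)
  (0,1): δ = 100.70°  ·
  (0,2): δ = 10.22°  ✓
  (0,3): δ = 62.75°  ·
  (0,4): δ = 153.28°  ·
  (1,2): δ = 89.52°  ·
  (1,3): δ = 16.55°  ✓
  (1,4): δ = 73.98°  ·
  (2,3): δ = 107.03°  ·
  (2,4): δ = 16.50°  ✓
  (3,4): δ = 89.47°  ·
antipodal pairs: 3

count = 3; pairs: (0,2), (1,3), (2,4)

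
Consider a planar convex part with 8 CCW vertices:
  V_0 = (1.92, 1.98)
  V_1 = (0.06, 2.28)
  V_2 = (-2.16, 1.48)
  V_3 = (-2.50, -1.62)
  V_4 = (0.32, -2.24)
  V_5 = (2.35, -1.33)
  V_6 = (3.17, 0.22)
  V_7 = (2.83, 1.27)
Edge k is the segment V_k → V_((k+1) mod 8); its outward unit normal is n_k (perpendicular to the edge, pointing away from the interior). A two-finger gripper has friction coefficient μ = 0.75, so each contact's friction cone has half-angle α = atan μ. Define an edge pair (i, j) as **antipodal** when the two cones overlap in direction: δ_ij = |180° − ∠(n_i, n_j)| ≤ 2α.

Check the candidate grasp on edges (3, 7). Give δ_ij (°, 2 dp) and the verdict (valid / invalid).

δ = 25.56°, valid

α = atan 0.75 = 36.87°;  2α = 73.74°
edge 3: e_3 = (+2.82, -0.62);  n_3 = (-0.2147, -0.9767)
edge 7: e_7 = (-0.91, +0.71);  n_7 = (+0.6151, +0.7884)
∠(n_3, n_7) = 154.44°
δ = |180° − 154.44°| = 25.56°
25.56° ≤ 2α = 73.74°  →  valid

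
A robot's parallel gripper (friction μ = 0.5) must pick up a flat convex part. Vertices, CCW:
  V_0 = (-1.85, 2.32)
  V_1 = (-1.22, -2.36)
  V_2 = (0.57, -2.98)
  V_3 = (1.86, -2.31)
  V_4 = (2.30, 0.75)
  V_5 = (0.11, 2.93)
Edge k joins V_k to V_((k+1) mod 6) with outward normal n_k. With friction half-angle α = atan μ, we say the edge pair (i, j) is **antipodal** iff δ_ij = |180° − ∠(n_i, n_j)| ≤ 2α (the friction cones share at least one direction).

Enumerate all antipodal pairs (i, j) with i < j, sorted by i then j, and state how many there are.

α = atan 0.5 = 26.57°;  2α = 53.13°
n_0 = (-0.9911, -0.1334)
n_1 = (-0.3273, -0.9449)
n_2 = (+0.4609, -0.8874)
n_3 = (+0.9898, -0.1423)
n_4 = (+0.7055, +0.7087)
n_5 = (-0.2972, +0.9548)
  (0,1): δ = 116.77°  ·
  (0,2): δ = 70.22°  ·
  (0,3): δ = 15.85°  ✓
  (0,4): δ = 37.46°  ✓
  (0,5): δ = 99.62°  ·
  (1,2): δ = 133.45°  ·
  (1,3): δ = 79.08°  ·
  (1,4): δ = 25.76°  ✓
  (1,5): δ = 36.39°  ✓
  (2,3): δ = 125.63°  ·
  (2,4): δ = 72.32°  ·
  (2,5): δ = 10.16°  ✓
  (3,4): δ = 126.69°  ·
  (3,5): δ = 64.53°  ·
  (4,5): δ = 117.84°  ·
antipodal pairs: 5

count = 5; pairs: (0,3), (0,4), (1,4), (1,5), (2,5)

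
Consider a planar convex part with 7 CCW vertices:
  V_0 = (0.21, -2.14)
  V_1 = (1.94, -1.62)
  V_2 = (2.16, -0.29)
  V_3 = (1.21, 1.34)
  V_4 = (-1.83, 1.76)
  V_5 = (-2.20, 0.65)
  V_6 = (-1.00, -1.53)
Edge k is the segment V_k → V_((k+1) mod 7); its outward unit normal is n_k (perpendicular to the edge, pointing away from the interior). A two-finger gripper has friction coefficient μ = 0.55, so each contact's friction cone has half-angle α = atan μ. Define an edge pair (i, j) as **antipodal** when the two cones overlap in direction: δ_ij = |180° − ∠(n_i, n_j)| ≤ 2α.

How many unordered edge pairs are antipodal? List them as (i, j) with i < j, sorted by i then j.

α = atan 0.55 = 28.81°;  2α = 57.62°
n_0 = (+0.2879, -0.9577)
n_1 = (+0.9866, -0.1632)
n_2 = (+0.8640, +0.5035)
n_3 = (+0.1369, +0.9906)
n_4 = (-0.9487, +0.3162)
n_5 = (-0.8760, -0.4822)
n_6 = (-0.4502, -0.8929)
  (0,1): δ = 116.12°  ·
  (0,2): δ = 76.50°  ·
  (0,3): δ = 24.60°  ✓
  (0,4): δ = 54.84°  ✓
  (0,5): δ = 102.10°  ·
  (0,6): δ = 136.52°  ·
  (1,2): δ = 140.37°  ·
  (1,3): δ = 88.47°  ·
  (1,4): δ = 9.04°  ✓
  (1,5): δ = 38.22°  ✓
  (1,6): δ = 72.64°  ·
  (2,3): δ = 128.10°  ·
  (2,4): δ = 48.67°  ✓
  (2,5): δ = 1.40°  ✓
  (2,6): δ = 33.01°  ✓
  (3,4): δ = 100.57°  ·
  (3,5): δ = 53.30°  ✓
  (3,6): δ = 18.89°  ✓
  (4,5): δ = 132.73°  ·
  (4,6): δ = 98.32°  ·
  (5,6): δ = 145.59°  ·
antipodal pairs: 9

count = 9; pairs: (0,3), (0,4), (1,4), (1,5), (2,4), (2,5), (2,6), (3,5), (3,6)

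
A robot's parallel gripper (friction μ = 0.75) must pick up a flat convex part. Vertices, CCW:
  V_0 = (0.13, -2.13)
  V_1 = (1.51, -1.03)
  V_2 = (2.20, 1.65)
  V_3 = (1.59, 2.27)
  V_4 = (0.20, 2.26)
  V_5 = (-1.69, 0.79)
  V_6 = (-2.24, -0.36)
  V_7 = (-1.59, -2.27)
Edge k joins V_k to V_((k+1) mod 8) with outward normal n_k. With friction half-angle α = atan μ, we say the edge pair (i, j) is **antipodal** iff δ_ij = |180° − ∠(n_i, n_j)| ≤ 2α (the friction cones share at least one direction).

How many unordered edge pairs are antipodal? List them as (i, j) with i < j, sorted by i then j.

α = atan 0.75 = 36.87°;  2α = 73.74°
n_0 = (+0.6233, -0.7820)
n_1 = (+0.9684, -0.2493)
n_2 = (+0.7128, +0.7013)
n_3 = (-0.0072, +1.0000)
n_4 = (-0.6139, +0.7894)
n_5 = (-0.9021, +0.4315)
n_6 = (-0.9467, -0.3222)
n_7 = (+0.0811, -0.9967)
  (0,1): δ = 143.00°  ·
  (0,2): δ = 84.02°  ·
  (0,3): δ = 38.15°  ✓
  (0,4): δ = 0.68°  ✓
  (0,5): δ = 25.88°  ✓
  (0,6): δ = 70.24°  ✓
  (0,7): δ = 146.09°  ·
  (1,2): δ = 121.03°  ·
  (1,3): δ = 75.15°  ·
  (1,4): δ = 37.69°  ✓
  (1,5): δ = 11.12°  ✓
  (1,6): δ = 33.23°  ✓
  (1,7): δ = 109.09°  ·
  (2,3): δ = 134.12°  ·
  (2,4): δ = 96.66°  ·
  (2,5): δ = 70.09°  ✓
  (2,6): δ = 25.74°  ✓
  (2,7): δ = 50.12°  ✓
  (3,4): δ = 142.54°  ·
  (3,5): δ = 115.97°  ·
  (3,6): δ = 71.62°  ✓
  (3,7): δ = 4.24°  ✓
  (4,5): δ = 153.43°  ·
  (4,6): δ = 109.08°  ·
  (4,7): δ = 33.22°  ✓
  (5,6): δ = 135.65°  ·
  (5,7): δ = 59.79°  ✓
  (6,7): δ = 104.14°  ·
antipodal pairs: 14

count = 14; pairs: (0,3), (0,4), (0,5), (0,6), (1,4), (1,5), (1,6), (2,5), (2,6), (2,7), (3,6), (3,7), (4,7), (5,7)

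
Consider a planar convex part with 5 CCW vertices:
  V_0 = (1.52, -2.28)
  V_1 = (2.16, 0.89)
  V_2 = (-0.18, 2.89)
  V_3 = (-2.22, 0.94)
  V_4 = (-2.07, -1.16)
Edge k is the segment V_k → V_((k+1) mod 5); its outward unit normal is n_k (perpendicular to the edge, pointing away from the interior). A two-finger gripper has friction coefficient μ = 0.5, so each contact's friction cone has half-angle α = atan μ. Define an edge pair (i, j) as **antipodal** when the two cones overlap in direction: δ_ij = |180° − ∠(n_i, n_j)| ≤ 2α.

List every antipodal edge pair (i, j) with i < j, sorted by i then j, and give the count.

count = 4; pairs: (0,2), (0,3), (1,3), (1,4)

α = atan 0.5 = 26.57°;  2α = 53.13°
n_0 = (+0.9802, -0.1979)
n_1 = (+0.6497, +0.7602)
n_2 = (-0.6910, +0.7229)
n_3 = (-0.9975, -0.0712)
n_4 = (-0.2978, -0.9546)
  (0,1): δ = 119.11°  ·
  (0,2): δ = 34.88°  ✓
  (0,3): δ = 15.50°  ✓
  (0,4): δ = 84.09°  ·
  (1,2): δ = 95.77°  ·
  (1,3): δ = 45.39°  ✓
  (1,4): δ = 23.19°  ✓
  (2,3): δ = 129.62°  ·
  (2,4): δ = 61.03°  ·
  (3,4): δ = 111.41°  ·
antipodal pairs: 4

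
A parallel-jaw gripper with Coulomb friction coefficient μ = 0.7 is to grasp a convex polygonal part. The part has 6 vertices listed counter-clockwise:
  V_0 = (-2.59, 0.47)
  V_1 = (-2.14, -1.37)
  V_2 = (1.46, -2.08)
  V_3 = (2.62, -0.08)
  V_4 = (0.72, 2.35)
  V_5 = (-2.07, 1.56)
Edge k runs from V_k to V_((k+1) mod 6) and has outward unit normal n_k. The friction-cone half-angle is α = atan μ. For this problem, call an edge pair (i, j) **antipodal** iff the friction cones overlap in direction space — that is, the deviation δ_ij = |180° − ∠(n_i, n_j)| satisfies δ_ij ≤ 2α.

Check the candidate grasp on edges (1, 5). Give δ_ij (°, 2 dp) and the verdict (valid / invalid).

α = atan 0.7 = 34.99°;  2α = 69.98°
edge 1: e_1 = (+3.60, -0.71);  n_1 = (-0.1935, -0.9811)
edge 5: e_5 = (-0.52, -1.09);  n_5 = (-0.9026, +0.4306)
∠(n_1, n_5) = 104.35°
δ = |180° − 104.35°| = 75.65°
75.65° > 2α = 69.98°  →  invalid

δ = 75.65°, invalid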